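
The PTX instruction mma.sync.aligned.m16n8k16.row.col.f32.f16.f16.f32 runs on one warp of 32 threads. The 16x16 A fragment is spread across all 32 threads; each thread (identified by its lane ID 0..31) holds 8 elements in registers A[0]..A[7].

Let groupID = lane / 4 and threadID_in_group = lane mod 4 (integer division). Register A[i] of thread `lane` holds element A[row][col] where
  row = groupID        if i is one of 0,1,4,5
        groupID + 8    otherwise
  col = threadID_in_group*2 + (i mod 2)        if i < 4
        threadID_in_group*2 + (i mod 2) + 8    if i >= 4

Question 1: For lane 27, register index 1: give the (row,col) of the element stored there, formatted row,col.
27: gid=6,tid=3
[1] (6+0,3*2+1+0) = (6,7)

6,7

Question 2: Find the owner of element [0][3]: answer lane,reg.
1,1

r: 0->gid=0,r8=0  c: 3->c8=0,tid=1,i&1=1
L=0*4+1=1  i=0*4+0*2+1=1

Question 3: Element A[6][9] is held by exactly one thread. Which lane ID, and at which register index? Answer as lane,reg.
24,5

r: 6->gid=6,r8=0  c: 9->c8=1,tid=0,i&1=1
L=6*4+0=24  i=1*4+0*2+1=5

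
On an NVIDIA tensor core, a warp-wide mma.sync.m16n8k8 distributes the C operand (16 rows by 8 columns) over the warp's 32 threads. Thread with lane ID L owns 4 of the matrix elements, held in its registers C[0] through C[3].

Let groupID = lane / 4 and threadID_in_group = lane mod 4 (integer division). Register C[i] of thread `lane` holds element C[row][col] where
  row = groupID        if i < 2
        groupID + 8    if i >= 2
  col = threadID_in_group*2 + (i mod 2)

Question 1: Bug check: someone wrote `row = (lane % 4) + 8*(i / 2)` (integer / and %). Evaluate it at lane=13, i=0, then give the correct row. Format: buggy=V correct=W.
buggy=1 correct=3

`(lane % 4) + 8*(i / 2)`[13,0]⇒1
13: gr=3,th=1
[0] (3+0,1*2+0) = (3,2)
row: 1 vs 3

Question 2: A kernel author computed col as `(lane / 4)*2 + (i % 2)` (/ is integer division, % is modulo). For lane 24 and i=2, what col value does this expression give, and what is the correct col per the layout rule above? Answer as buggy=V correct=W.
`(lane / 4)*2 + (i % 2)`[24,2]->12
lane 24: gid=6 (24/4), tid=0 (24%4)
i=2: r=6+8=14, c=0*2+0=0
col: 12 vs 0

buggy=12 correct=0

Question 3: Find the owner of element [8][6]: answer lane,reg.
3,2

r=8⇒gr=0,Rb=1  c=6⇒th=3,odd=0
L=0*4+3=3  i=1*2+0=2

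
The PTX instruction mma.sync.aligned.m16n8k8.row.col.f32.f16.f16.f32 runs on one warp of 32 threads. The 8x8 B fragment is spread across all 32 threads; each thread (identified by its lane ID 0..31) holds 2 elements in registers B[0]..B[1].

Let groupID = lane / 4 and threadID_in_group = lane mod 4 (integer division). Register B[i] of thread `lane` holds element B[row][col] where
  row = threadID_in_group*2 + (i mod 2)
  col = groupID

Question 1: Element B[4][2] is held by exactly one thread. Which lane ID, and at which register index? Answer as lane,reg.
10,0

c: 2->gid=2  r: 4->tid=2,i&1=0
L=2*4+2=10  i=0=0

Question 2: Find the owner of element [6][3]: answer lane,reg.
c: 3->gid=3  r: 6->tid=3,i&1=0
L=3*4+3=15  i=0=0

15,0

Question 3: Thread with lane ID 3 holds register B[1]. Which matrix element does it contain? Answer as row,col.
lane 3: G=0 (3/4), T=3 (3%4)
i=1: r=3*2+1=7, c=G=0

7,0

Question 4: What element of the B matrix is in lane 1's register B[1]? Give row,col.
3,0

lane 1→1/4=0, 1 mod 4=1
i=1  r:2·1+1→3  c:0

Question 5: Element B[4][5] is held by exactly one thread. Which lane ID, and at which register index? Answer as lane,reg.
22,0

c: 5->gid=5  r: 4->tid=2,i&1=0
L=5*4+2=22  i=0=0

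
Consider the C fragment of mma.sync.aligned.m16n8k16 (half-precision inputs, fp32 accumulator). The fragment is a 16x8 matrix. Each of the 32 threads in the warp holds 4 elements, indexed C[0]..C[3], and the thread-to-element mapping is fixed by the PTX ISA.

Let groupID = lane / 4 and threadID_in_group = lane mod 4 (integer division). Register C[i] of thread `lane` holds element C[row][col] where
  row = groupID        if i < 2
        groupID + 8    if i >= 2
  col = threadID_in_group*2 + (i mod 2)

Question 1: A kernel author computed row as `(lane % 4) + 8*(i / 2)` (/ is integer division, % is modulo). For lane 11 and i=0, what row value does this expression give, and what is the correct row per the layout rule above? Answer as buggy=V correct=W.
buggy=3 correct=2

`(lane % 4) + 8*(i / 2)`[11,0]=>3
lane 11=>11/4=2, 11 mod 4=3
i=0  r:2+0=>2  c:2·3+0=>6
row: 3 vs 2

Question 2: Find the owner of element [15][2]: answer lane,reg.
29,2

r=15→G=7,rhi=1  c=2→T=1,p=0
L=7*4+1=29  i=1*2+0=2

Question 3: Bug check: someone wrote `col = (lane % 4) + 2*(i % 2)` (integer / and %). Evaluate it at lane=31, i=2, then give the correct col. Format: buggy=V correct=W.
buggy=3 correct=6

`(lane % 4) + 2*(i % 2)`[31,2]→3
L=31→G=31>>2=7, T=31&3=3
[2]→row 7+8=15  col 3·2+0=6
col: 3 vs 6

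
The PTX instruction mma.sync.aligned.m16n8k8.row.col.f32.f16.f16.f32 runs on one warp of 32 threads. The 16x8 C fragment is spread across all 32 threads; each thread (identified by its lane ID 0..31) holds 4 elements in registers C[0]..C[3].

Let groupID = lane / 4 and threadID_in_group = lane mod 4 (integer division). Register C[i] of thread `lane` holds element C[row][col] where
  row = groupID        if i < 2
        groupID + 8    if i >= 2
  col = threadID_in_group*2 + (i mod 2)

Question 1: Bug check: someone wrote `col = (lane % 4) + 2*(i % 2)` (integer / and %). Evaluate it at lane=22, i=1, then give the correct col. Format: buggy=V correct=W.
buggy=4 correct=5

`(lane % 4) + 2*(i % 2)`[22,1]->4
lane 22->22/4=5, 22 mod 4=2
i=1  r:5+0->5  c:2·2+1->5
col: 4 vs 5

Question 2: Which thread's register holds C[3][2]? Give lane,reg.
r=3->g=3,rb=0  c=2->t=1,b0=0
L=3*4+1=13  i=0*2+0=0

13,0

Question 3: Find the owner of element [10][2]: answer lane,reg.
r: 10->gid=2,r8=1  c: 2->tid=1,i&1=0
L=2*4+1=9  i=1*2+0=2

9,2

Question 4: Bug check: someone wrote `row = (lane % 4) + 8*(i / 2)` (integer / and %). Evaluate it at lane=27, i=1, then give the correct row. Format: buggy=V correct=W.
buggy=3 correct=6

`(lane % 4) + 8*(i / 2)`[27,1]->3
lane 27->27/4=6, 27 mod 4=3
i=1  r:6+0->6  c:2·3+1->7
row: 3 vs 6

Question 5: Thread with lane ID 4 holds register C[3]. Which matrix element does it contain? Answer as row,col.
9,1

4: gid=1,tid=0
[3] (1+8,0*2+1) = (9,1)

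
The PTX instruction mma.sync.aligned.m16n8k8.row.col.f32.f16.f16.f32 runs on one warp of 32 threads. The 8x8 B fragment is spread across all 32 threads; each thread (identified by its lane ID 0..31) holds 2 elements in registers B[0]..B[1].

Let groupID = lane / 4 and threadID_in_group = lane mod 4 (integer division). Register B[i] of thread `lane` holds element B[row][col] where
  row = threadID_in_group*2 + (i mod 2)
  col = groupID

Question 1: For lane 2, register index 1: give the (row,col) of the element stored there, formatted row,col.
5,0

lane 2: G=0 (2/4), T=2 (2%4)
i=1: r=2*2+1=5, c=G=0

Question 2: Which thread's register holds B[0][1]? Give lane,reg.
c=1⇒gr=1  r=0⇒th=0,odd=0
L=1*4+0=4  i=0=0

4,0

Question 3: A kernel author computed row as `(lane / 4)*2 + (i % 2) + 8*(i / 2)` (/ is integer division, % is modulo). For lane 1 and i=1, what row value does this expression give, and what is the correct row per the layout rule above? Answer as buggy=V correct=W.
`(lane / 4)*2 + (i % 2) + 8*(i / 2)`[1,1]->1
1: g=0,t=1
[1] (1*2+1,0) = (3,0)
row: 1 vs 3

buggy=1 correct=3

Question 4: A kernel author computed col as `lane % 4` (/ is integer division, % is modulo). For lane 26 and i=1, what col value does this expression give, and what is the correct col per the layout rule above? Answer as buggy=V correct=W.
`lane % 4`[26,1]→2
26: G=6,T=2
[1] (2*2+1,6) = (5,6)
col: 2 vs 6

buggy=2 correct=6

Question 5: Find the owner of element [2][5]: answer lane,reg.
c=5→G=5  r=2→T=1,p=0
L=5*4+1=21  i=0=0

21,0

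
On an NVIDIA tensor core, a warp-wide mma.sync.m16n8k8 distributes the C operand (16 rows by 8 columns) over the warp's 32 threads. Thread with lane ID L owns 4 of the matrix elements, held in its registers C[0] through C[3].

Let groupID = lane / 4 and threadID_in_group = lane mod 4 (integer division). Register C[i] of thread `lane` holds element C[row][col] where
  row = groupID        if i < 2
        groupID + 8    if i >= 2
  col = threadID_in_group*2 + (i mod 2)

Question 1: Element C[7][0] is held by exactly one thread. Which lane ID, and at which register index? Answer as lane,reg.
28,0

r: 7->gid=7,r8=0  c: 0->tid=0,i&1=0
L=7*4+0=28  i=0*2+0=0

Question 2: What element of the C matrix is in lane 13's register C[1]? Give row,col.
lane 13: G=3 (13/4), T=1 (13%4)
i=1: r=3+0=3, c=1*2+1=3

3,3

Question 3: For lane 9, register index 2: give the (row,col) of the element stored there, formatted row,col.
10,2

9: gr=2,th=1
[2] (2+8,1*2+0) = (10,2)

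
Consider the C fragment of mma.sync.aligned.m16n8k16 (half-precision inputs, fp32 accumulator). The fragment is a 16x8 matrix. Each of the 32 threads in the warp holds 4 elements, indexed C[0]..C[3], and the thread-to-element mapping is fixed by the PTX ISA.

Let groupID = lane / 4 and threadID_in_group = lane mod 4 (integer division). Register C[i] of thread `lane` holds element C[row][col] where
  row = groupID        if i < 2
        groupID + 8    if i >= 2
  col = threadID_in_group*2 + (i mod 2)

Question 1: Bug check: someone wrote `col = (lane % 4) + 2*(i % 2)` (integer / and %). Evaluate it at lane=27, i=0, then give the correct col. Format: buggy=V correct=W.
`(lane % 4) + 2*(i % 2)`[27,0]→3
27: G=6,T=3
[0] (6+0,3*2+0) = (6,6)
col: 3 vs 6

buggy=3 correct=6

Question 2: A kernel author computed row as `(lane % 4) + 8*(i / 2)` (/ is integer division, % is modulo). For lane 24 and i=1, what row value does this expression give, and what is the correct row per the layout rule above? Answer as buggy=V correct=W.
`(lane % 4) + 8*(i / 2)`[24,1]->0
lane 24: g=6 (24/4), t=0 (24%4)
i=1: r=6+0=6, c=0*2+1=1
row: 0 vs 6

buggy=0 correct=6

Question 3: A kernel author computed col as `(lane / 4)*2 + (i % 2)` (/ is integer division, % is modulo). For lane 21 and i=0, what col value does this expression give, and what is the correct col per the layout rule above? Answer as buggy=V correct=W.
`(lane / 4)*2 + (i % 2)`[21,0]→10
lane 21→21/4=5, 21 mod 4=1
i=0  r:5+0→5  c:2·1+0→2
col: 10 vs 2

buggy=10 correct=2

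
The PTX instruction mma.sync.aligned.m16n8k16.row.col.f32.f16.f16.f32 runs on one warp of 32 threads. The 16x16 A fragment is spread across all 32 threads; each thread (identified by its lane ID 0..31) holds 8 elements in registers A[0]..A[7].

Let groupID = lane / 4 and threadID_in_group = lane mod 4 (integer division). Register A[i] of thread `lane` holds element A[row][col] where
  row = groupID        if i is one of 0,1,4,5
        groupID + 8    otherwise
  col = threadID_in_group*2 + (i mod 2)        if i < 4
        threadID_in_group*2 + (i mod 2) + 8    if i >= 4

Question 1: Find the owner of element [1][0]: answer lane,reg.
4,0

r=1->g=1,rb=0  c=0->cb=0,t=0,b0=0
L=1*4+0=4  i=0*4+0*2+0=0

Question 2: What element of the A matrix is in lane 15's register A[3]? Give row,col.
11,7

L=15→G=15>>2=3, T=15&3=3
[3]→row 3+8=11  col 3·2+1+0=7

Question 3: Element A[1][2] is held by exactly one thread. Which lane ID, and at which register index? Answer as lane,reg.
5,0

r:1=>grp=1,rB=0  c:2=>cB=0,tig=1,lo=0
L=1*4+1=5  i=0*4+0*2+0=0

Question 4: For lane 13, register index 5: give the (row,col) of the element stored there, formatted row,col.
lane 13: gr=3 (13/4), th=1 (13%4)
i=5: r=3+0=3, c=1*2+1+8=11

3,11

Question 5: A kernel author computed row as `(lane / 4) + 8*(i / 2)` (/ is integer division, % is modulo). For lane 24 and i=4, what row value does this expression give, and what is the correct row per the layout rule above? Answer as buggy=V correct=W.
buggy=22 correct=6

`(lane / 4) + 8*(i / 2)`[24,4]->22
lane 24->24/4=6, 24 mod 4=0
i=4  r:6+0->6  c:2·0+0+8->8
row: 22 vs 6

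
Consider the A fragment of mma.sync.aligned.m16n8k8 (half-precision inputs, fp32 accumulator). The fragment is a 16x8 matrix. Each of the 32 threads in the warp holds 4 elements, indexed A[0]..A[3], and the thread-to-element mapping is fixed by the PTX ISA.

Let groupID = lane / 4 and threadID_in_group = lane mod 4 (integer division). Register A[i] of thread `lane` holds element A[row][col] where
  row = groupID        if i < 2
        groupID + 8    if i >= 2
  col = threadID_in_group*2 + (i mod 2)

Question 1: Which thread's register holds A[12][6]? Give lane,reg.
r:12=>grp=4,rB=1  c:6=>tig=3,lo=0
L=4*4+3=19  i=1*2+0=2

19,2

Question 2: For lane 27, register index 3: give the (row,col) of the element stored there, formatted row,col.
lane 27⇒27/4=6, 27 mod 4=3
i=3  r:6+8⇒14  c:2·3+1⇒7

14,7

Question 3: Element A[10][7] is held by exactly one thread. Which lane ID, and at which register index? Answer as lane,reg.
11,3

r: 10->gid=2,r8=1  c: 7->tid=3,i&1=1
L=2*4+3=11  i=1*2+1=3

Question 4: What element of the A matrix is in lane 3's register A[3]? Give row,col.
L=3->g=3>>2=0, t=3&3=3
[3]->row 0+8=8  col 3·2+1=7

8,7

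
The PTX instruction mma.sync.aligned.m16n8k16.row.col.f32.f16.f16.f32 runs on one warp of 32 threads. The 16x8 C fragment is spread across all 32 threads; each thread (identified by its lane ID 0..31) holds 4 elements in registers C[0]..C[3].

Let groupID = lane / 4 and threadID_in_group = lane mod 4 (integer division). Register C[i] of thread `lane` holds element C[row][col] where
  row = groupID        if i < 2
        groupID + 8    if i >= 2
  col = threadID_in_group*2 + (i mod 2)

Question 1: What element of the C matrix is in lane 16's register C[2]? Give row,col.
16: G=4,T=0
[2] (4+8,0*2+0) = (12,0)

12,0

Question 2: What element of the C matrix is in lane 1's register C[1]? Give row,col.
lane 1→1/4=0, 1 mod 4=1
i=1  r:0+0→0  c:2·1+1→3

0,3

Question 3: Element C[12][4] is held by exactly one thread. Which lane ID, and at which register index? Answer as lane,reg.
r: 12->gid=4,r8=1  c: 4->tid=2,i&1=0
L=4*4+2=18  i=1*2+0=2

18,2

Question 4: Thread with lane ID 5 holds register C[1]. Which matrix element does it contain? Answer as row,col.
1,3

L=5->gid=5>>2=1, tid=5&3=1
[1]->row 1+0=1  col 1·2+1=3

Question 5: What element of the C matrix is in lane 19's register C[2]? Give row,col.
12,6

19: gid=4,tid=3
[2] (4+8,3*2+0) = (12,6)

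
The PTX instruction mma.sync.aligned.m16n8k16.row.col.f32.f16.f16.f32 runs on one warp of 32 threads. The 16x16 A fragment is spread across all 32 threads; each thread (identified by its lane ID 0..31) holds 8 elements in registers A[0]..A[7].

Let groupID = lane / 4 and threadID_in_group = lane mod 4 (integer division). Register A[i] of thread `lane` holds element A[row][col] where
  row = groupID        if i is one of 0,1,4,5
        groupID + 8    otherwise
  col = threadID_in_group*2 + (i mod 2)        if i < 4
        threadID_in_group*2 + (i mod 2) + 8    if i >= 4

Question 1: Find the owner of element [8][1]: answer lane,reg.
0,3

r=8⇒gr=0,Rb=1  c=1⇒Cb=0,th=0,odd=1
L=0*4+0=0  i=0*4+1*2+1=3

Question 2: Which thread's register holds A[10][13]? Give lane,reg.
10,7

r=10→G=2,rhi=1  c=13→chi=1,T=2,p=1
L=2*4+2=10  i=1*4+1*2+1=7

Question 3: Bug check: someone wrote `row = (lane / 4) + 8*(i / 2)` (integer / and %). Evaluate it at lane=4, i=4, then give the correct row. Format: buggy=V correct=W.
`(lane / 4) + 8*(i / 2)`[4,4]->17
L=4->gid=4>>2=1, tid=4&3=0
[4]->row 1+0=1  col 0·2+0+8=8
row: 17 vs 1

buggy=17 correct=1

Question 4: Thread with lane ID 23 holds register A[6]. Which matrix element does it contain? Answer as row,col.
lane 23: gid=5 (23/4), tid=3 (23%4)
i=6: r=5+8=13, c=3*2+0+8=14

13,14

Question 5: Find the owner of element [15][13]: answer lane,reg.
30,7

r=15⇒gr=7,Rb=1  c=13⇒Cb=1,th=2,odd=1
L=7*4+2=30  i=1*4+1*2+1=7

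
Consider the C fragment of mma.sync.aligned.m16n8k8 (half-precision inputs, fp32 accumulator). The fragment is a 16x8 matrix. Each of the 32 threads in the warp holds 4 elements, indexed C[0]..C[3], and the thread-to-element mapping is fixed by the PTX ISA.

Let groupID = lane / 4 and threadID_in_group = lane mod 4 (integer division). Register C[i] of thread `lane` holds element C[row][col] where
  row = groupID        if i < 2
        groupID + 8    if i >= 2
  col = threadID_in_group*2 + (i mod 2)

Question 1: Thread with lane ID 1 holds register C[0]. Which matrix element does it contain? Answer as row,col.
0,2

lane 1: g=0 (1/4), t=1 (1%4)
i=0: r=0+0=0, c=1*2+0=2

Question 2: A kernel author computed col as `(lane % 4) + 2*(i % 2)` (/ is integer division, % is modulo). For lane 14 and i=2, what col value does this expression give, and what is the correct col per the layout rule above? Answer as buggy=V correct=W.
buggy=2 correct=4

`(lane % 4) + 2*(i % 2)`[14,2]→2
14: G=3,T=2
[2] (3+8,2*2+0) = (11,4)
col: 2 vs 4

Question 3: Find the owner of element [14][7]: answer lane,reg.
r:14=>grp=6,rB=1  c:7=>tig=3,lo=1
L=6*4+3=27  i=1*2+1=3

27,3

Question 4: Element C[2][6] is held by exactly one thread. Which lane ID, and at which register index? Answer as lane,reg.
r:2=>grp=2,rB=0  c:6=>tig=3,lo=0
L=2*4+3=11  i=0*2+0=0

11,0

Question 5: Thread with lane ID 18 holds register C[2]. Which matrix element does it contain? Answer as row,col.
lane 18→18/4=4, 18 mod 4=2
i=2  r:4+8→12  c:2·2+0→4

12,4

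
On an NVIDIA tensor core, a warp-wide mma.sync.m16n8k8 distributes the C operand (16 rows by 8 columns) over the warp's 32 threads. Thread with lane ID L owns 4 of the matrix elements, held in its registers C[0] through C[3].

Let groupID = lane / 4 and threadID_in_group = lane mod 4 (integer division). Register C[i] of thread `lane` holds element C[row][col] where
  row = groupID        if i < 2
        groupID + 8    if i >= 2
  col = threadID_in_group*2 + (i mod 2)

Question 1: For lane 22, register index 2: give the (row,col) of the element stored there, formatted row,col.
13,4

22: gid=5,tid=2
[2] (5+8,2*2+0) = (13,4)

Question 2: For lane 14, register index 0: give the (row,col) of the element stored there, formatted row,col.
3,4

lane 14: grp=3 (14/4), tig=2 (14%4)
i=0: r=3+0=3, c=2*2+0=4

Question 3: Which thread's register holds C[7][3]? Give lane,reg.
29,1

r=7⇒gr=7,Rb=0  c=3⇒th=1,odd=1
L=7*4+1=29  i=0*2+1=1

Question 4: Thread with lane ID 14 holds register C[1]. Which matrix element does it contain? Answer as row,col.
3,5

lane 14->14/4=3, 14 mod 4=2
i=1  r:3+0->3  c:2·2+1->5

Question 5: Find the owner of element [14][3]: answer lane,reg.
25,3

r: 14->gid=6,r8=1  c: 3->tid=1,i&1=1
L=6*4+1=25  i=1*2+1=3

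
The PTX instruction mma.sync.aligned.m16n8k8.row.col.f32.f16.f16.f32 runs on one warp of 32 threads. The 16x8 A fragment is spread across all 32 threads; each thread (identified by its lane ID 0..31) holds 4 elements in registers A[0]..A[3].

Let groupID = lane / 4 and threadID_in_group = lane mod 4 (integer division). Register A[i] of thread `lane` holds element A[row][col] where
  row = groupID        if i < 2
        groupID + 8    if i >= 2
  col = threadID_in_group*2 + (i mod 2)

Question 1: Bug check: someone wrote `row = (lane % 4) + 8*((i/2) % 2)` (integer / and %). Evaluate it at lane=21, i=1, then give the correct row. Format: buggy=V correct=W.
buggy=1 correct=5

`(lane % 4) + 8*((i/2) % 2)`[21,1]->1
lane 21->21/4=5, 21 mod 4=1
i=1  r:5+0->5  c:2·1+1->3
row: 1 vs 5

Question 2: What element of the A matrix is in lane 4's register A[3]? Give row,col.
9,1

L=4->gid=4>>2=1, tid=4&3=0
[3]->row 1+8=9  col 0·2+1=1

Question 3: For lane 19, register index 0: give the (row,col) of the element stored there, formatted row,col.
4,6

19: gr=4,th=3
[0] (4+0,3*2+0) = (4,6)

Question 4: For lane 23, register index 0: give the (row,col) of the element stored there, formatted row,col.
23: gid=5,tid=3
[0] (5+0,3*2+0) = (5,6)

5,6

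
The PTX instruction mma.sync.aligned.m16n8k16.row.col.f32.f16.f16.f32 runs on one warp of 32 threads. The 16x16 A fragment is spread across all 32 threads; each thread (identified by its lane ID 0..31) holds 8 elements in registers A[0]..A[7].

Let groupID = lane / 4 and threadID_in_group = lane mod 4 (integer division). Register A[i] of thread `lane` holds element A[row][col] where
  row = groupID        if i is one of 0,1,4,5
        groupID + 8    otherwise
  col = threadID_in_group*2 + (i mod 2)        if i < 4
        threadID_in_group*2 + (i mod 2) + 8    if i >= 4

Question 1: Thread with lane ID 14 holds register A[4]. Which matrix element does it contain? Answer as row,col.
14: grp=3,tig=2
[4] (3+0,2*2+0+8) = (3,12)

3,12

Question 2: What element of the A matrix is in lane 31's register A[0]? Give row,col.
lane 31->31/4=7, 31 mod 4=3
i=0  r:7+0->7  c:2·3+0+0->6

7,6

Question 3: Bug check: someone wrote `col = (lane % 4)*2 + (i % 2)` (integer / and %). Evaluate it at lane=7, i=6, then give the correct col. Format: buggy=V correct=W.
buggy=6 correct=14

`(lane % 4)*2 + (i % 2)`[7,6]=>6
L=7=>grp=7>>2=1, tig=7&3=3
[6]=>row 1+8=9  col 3·2+0+8=14
col: 6 vs 14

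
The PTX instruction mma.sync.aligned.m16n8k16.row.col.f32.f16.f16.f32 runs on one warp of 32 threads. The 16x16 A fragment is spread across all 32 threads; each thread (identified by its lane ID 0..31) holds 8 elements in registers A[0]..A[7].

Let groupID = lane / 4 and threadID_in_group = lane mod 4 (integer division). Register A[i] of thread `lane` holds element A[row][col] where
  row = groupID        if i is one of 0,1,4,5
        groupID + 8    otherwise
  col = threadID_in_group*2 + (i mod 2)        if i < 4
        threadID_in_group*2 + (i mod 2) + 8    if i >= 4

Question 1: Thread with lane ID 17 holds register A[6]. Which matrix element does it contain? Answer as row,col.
lane 17=>17/4=4, 17 mod 4=1
i=6  r:4+8=>12  c:2·1+0+8=>10

12,10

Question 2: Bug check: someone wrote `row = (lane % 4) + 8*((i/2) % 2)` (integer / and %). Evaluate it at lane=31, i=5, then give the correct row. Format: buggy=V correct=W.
buggy=3 correct=7

`(lane % 4) + 8*((i/2) % 2)`[31,5]->3
lane 31->31/4=7, 31 mod 4=3
i=5  r:7+0->7  c:2·3+1+8->15
row: 3 vs 7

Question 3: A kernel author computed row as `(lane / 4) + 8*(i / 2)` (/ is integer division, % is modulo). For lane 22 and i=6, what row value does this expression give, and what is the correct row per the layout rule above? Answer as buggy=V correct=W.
buggy=29 correct=13

`(lane / 4) + 8*(i / 2)`[22,6]→29
lane 22→22/4=5, 22 mod 4=2
i=6  r:5+8→13  c:2·2+0+8→12
row: 29 vs 13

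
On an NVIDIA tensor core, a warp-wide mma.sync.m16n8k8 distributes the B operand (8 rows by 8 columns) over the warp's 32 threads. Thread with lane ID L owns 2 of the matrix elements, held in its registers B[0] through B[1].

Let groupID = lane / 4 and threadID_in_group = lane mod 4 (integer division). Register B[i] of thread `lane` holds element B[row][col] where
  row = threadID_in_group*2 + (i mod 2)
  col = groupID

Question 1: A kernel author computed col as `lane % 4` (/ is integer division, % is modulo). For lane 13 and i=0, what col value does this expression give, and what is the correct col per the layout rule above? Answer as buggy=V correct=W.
`lane % 4`[13,0]=>1
lane 13: grp=3 (13/4), tig=1 (13%4)
i=0: r=1*2+0=2, c=grp=3
col: 1 vs 3

buggy=1 correct=3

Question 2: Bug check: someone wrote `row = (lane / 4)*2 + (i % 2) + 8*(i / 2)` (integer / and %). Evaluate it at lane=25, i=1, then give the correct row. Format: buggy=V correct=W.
`(lane / 4)*2 + (i % 2) + 8*(i / 2)`[25,1]->13
25: g=6,t=1
[1] (1*2+1,6) = (3,6)
row: 13 vs 3

buggy=13 correct=3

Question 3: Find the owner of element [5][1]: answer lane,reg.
c=1→G=1  r=5→T=2,p=1
L=1*4+2=6  i=1=1

6,1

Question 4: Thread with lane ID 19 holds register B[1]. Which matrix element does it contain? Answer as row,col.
7,4

L=19⇒gr=19>>2=4, th=19&3=3
[1]⇒row 3·2+1=7  col gr=4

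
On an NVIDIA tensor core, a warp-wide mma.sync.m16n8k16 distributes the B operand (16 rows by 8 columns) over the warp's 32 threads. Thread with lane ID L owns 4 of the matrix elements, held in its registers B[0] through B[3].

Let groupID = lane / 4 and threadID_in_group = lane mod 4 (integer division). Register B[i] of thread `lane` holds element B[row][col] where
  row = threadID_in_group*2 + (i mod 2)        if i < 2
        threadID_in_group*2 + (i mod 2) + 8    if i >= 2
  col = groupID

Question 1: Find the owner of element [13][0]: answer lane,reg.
c: 0->gid=0  r: 13->r8=1,tid=2,i&1=1
L=0*4+2=2  i=1*2+1=3

2,3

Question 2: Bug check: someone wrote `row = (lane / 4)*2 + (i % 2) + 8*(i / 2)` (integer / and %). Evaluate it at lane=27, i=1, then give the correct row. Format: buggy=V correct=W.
buggy=13 correct=7

`(lane / 4)*2 + (i % 2) + 8*(i / 2)`[27,1]=>13
lane 27: grp=6 (27/4), tig=3 (27%4)
i=1: r=3*2+1+0=7, c=grp=6
row: 13 vs 7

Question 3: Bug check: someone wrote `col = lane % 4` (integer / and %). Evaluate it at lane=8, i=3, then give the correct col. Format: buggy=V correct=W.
buggy=0 correct=2

`lane % 4`[8,3]->0
lane 8: g=2 (8/4), t=0 (8%4)
i=3: r=0*2+1+8=9, c=g=2
col: 0 vs 2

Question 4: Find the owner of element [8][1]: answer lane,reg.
c:1=>grp=1  r:8=>rB=1,tig=0,lo=0
L=1*4+0=4  i=1*2+0=2

4,2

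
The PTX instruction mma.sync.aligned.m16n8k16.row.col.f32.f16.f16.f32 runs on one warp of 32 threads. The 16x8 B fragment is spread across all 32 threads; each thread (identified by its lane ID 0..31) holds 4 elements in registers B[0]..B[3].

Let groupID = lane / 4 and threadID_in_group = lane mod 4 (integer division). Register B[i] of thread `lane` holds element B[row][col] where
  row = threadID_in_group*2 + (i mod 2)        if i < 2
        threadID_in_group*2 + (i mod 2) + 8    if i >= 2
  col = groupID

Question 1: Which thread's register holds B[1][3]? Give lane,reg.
12,1

c:3=>grp=3  r:1=>rB=0,tig=0,lo=1
L=3*4+0=12  i=0*2+1=1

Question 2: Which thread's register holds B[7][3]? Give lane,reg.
c=3→G=3  r=7→rhi=0,T=3,p=1
L=3*4+3=15  i=0*2+1=1

15,1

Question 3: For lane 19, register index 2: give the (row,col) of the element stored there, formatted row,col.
L=19->gid=19>>2=4, tid=19&3=3
[2]->row 3·2+0+8=14  col gid=4

14,4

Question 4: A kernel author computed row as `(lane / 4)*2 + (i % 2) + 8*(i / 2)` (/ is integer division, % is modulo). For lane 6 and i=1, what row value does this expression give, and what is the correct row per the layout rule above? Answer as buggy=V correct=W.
buggy=3 correct=5

`(lane / 4)*2 + (i % 2) + 8*(i / 2)`[6,1]->3
6: gid=1,tid=2
[1] (2*2+1+0,1) = (5,1)
row: 3 vs 5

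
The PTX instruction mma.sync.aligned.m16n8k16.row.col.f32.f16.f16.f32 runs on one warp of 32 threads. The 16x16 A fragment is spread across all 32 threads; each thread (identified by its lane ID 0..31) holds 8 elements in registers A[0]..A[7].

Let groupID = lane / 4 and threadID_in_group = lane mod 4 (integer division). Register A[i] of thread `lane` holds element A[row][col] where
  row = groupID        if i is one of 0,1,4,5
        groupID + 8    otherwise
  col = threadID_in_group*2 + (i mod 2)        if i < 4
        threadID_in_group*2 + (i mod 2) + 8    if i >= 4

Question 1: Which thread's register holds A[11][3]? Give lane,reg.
r=11→G=3,rhi=1  c=3→chi=0,T=1,p=1
L=3*4+1=13  i=0*4+1*2+1=3

13,3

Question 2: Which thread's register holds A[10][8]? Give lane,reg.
r:10=>grp=2,rB=1  c:8=>cB=1,tig=0,lo=0
L=2*4+0=8  i=1*4+1*2+0=6

8,6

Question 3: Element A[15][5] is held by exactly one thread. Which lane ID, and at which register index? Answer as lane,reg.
r=15→G=7,rhi=1  c=5→chi=0,T=2,p=1
L=7*4+2=30  i=0*4+1*2+1=3

30,3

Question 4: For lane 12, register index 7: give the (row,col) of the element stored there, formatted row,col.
lane 12: g=3 (12/4), t=0 (12%4)
i=7: r=3+8=11, c=0*2+1+8=9

11,9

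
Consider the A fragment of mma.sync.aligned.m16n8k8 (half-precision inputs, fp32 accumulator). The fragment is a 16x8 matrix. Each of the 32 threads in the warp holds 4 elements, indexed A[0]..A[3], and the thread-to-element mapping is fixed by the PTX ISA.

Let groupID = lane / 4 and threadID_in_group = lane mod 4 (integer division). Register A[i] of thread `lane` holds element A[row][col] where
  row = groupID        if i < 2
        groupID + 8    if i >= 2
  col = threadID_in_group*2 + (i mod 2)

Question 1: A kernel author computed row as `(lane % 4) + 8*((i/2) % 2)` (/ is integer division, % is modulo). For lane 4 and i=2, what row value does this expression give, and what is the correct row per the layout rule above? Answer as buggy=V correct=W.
`(lane % 4) + 8*((i/2) % 2)`[4,2]⇒8
4: gr=1,th=0
[2] (1+8,0*2+0) = (9,0)
row: 8 vs 9

buggy=8 correct=9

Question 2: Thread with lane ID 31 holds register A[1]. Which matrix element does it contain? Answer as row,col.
7,7

31: g=7,t=3
[1] (7+0,3*2+1) = (7,7)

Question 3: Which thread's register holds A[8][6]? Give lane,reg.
3,2

r=8⇒gr=0,Rb=1  c=6⇒th=3,odd=0
L=0*4+3=3  i=1*2+0=2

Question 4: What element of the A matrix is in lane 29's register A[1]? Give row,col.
7,3

L=29->g=29>>2=7, t=29&3=1
[1]->row 7+0=7  col 1·2+1=3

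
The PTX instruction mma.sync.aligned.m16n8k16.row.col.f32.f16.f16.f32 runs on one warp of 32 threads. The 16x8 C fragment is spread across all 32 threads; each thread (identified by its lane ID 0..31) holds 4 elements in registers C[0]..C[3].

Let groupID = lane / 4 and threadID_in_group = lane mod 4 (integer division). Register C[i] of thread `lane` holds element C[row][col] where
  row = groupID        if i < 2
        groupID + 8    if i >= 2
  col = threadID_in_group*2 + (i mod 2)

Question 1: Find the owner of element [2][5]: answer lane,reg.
10,1

r=2→G=2,rhi=0  c=5→T=2,p=1
L=2*4+2=10  i=0*2+1=1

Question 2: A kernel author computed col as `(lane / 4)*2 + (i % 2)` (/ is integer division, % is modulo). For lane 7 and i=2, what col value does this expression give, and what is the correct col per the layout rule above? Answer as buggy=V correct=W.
buggy=2 correct=6

`(lane / 4)*2 + (i % 2)`[7,2]→2
lane 7→7/4=1, 7 mod 4=3
i=2  r:1+8→9  c:2·3+0→6
col: 2 vs 6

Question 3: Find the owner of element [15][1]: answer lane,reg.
28,3

r: 15->gid=7,r8=1  c: 1->tid=0,i&1=1
L=7*4+0=28  i=1*2+1=3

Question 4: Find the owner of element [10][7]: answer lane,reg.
r:10=>grp=2,rB=1  c:7=>tig=3,lo=1
L=2*4+3=11  i=1*2+1=3

11,3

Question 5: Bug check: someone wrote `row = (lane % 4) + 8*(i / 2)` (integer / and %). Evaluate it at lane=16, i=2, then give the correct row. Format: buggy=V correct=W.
`(lane % 4) + 8*(i / 2)`[16,2]→8
16: G=4,T=0
[2] (4+8,0*2+0) = (12,0)
row: 8 vs 12

buggy=8 correct=12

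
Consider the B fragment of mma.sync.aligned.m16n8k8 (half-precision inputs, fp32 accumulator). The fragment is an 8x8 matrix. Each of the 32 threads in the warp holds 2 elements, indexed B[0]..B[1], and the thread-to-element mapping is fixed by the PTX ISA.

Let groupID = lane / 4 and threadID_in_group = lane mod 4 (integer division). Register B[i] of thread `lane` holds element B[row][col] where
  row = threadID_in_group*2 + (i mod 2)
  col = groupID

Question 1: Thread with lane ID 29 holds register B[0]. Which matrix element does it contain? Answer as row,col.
2,7

29: gid=7,tid=1
[0] (1*2+0,7) = (2,7)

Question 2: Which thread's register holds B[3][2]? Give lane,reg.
c=2→G=2  r=3→T=1,p=1
L=2*4+1=9  i=1=1

9,1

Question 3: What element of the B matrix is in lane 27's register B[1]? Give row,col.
7,6

27: grp=6,tig=3
[1] (3*2+1,6) = (7,6)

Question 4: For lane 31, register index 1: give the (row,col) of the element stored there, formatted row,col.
7,7

31: g=7,t=3
[1] (3*2+1,7) = (7,7)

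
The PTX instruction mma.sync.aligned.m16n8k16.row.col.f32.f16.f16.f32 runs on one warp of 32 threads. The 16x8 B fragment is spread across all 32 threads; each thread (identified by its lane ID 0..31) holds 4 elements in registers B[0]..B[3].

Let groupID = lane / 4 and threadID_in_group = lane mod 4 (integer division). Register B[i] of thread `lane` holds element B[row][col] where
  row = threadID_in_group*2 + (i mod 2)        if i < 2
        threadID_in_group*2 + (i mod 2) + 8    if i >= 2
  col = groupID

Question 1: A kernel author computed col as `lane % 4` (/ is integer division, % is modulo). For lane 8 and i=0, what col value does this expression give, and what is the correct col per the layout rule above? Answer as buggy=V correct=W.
buggy=0 correct=2

`lane % 4`[8,0]->0
8: g=2,t=0
[0] (0*2+0+0,2) = (0,2)
col: 0 vs 2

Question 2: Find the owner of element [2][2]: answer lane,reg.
9,0

c=2⇒gr=2  r=2⇒Rb=0,th=1,odd=0
L=2*4+1=9  i=0*2+0=0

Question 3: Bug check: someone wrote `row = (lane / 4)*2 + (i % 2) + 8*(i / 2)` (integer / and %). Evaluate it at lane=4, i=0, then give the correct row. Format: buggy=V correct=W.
`(lane / 4)*2 + (i % 2) + 8*(i / 2)`[4,0]->2
L=4->g=4>>2=1, t=4&3=0
[0]->row 0·2+0+0=0  col g=1
row: 2 vs 0

buggy=2 correct=0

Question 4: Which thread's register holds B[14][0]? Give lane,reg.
3,2

c=0⇒gr=0  r=14⇒Rb=1,th=3,odd=0
L=0*4+3=3  i=1*2+0=2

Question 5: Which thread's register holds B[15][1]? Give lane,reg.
c=1->g=1  r=15->rb=1,t=3,b0=1
L=1*4+3=7  i=1*2+1=3

7,3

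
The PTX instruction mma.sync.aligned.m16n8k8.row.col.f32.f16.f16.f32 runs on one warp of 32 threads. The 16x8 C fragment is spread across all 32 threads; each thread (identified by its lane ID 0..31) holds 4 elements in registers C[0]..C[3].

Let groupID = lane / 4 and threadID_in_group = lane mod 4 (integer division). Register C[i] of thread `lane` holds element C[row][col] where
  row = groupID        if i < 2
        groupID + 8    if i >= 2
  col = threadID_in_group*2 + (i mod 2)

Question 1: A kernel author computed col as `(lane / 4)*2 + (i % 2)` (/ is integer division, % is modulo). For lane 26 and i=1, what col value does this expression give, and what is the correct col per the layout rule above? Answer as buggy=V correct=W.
`(lane / 4)*2 + (i % 2)`[26,1]→13
lane 26: G=6 (26/4), T=2 (26%4)
i=1: r=6+0=6, c=2*2+1=5
col: 13 vs 5

buggy=13 correct=5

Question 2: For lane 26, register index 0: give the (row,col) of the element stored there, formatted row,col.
6,4

26: gid=6,tid=2
[0] (6+0,2*2+0) = (6,4)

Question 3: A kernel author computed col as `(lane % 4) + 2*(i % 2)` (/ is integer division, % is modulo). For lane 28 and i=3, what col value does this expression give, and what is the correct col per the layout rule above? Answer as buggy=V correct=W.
`(lane % 4) + 2*(i % 2)`[28,3]→2
lane 28: G=7 (28/4), T=0 (28%4)
i=3: r=7+8=15, c=0*2+1=1
col: 2 vs 1

buggy=2 correct=1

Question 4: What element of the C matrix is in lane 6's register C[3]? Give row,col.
lane 6->6/4=1, 6 mod 4=2
i=3  r:1+8->9  c:2·2+1->5

9,5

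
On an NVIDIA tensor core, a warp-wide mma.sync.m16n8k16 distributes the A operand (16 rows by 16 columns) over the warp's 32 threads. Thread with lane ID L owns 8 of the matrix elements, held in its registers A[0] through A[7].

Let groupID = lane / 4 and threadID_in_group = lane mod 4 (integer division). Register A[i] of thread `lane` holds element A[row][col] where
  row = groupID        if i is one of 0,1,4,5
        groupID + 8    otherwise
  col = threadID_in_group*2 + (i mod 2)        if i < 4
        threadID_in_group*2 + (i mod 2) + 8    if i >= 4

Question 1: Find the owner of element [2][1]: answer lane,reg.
r=2⇒gr=2,Rb=0  c=1⇒Cb=0,th=0,odd=1
L=2*4+0=8  i=0*4+0*2+1=1

8,1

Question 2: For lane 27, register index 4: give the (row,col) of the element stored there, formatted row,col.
6,14

lane 27→27/4=6, 27 mod 4=3
i=4  r:6+0→6  c:2·3+0+8→14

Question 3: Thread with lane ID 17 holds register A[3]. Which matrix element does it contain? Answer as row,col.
12,3

lane 17→17/4=4, 17 mod 4=1
i=3  r:4+8→12  c:2·1+1+0→3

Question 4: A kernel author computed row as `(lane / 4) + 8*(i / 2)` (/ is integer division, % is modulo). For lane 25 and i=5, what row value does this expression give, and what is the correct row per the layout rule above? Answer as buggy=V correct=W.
buggy=22 correct=6

`(lane / 4) + 8*(i / 2)`[25,5]->22
lane 25: gid=6 (25/4), tid=1 (25%4)
i=5: r=6+0=6, c=1*2+1+8=11
row: 22 vs 6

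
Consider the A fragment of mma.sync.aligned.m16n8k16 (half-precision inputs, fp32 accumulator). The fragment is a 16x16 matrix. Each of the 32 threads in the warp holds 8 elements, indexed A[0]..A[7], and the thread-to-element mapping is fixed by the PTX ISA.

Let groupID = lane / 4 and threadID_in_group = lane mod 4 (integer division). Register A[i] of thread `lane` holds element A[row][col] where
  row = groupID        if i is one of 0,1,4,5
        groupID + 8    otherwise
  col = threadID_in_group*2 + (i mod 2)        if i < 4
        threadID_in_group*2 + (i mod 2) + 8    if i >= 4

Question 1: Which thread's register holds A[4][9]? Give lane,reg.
16,5

r=4->g=4,rb=0  c=9->cb=1,t=0,b0=1
L=4*4+0=16  i=1*4+0*2+1=5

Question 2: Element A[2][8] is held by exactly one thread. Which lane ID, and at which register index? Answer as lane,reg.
8,4

r=2->g=2,rb=0  c=8->cb=1,t=0,b0=0
L=2*4+0=8  i=1*4+0*2+0=4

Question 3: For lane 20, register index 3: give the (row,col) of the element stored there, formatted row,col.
13,1

20: g=5,t=0
[3] (5+8,0*2+1+0) = (13,1)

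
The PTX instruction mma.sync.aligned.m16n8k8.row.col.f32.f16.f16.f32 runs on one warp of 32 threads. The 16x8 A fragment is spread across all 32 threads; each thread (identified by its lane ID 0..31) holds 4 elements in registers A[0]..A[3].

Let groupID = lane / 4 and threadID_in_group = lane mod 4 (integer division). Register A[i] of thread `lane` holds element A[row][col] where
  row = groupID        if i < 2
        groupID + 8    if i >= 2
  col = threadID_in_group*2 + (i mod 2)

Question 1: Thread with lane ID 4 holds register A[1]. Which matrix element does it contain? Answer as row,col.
lane 4: G=1 (4/4), T=0 (4%4)
i=1: r=1+0=1, c=0*2+1=1

1,1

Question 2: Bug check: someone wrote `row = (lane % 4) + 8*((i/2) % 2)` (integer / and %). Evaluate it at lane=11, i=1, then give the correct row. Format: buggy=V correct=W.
`(lane % 4) + 8*((i/2) % 2)`[11,1]→3
11: G=2,T=3
[1] (2+0,3*2+1) = (2,7)
row: 3 vs 2

buggy=3 correct=2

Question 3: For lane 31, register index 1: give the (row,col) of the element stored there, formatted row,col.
lane 31: g=7 (31/4), t=3 (31%4)
i=1: r=7+0=7, c=3*2+1=7

7,7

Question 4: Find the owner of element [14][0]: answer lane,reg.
24,2

r=14⇒gr=6,Rb=1  c=0⇒th=0,odd=0
L=6*4+0=24  i=1*2+0=2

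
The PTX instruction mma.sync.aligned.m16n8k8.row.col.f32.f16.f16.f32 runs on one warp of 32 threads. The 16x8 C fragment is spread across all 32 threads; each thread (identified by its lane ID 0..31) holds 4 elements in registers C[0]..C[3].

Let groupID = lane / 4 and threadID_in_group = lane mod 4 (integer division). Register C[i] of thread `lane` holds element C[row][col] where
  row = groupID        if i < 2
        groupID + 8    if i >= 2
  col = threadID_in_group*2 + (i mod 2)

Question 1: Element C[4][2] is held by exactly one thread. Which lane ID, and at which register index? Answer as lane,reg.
r: 4->gid=4,r8=0  c: 2->tid=1,i&1=0
L=4*4+1=17  i=0*2+0=0

17,0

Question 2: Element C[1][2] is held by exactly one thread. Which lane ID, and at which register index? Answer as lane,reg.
r:1=>grp=1,rB=0  c:2=>tig=1,lo=0
L=1*4+1=5  i=0*2+0=0

5,0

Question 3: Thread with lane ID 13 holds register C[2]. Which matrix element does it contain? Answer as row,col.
11,2

13: g=3,t=1
[2] (3+8,1*2+0) = (11,2)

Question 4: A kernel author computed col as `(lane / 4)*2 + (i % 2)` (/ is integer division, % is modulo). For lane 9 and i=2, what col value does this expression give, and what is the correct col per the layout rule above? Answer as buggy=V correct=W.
`(lane / 4)*2 + (i % 2)`[9,2]->4
9: g=2,t=1
[2] (2+8,1*2+0) = (10,2)
col: 4 vs 2

buggy=4 correct=2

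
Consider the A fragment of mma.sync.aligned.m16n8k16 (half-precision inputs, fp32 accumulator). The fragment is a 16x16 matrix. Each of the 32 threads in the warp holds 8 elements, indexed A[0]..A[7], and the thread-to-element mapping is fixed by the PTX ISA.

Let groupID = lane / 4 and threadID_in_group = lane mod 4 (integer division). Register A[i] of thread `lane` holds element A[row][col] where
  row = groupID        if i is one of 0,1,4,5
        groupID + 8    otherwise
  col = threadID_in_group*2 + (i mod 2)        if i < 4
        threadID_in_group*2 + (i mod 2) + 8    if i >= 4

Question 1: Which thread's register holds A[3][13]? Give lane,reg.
14,5

r:3=>grp=3,rB=0  c:13=>cB=1,tig=2,lo=1
L=3*4+2=14  i=1*4+0*2+1=5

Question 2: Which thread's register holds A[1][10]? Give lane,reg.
5,4

r=1→G=1,rhi=0  c=10→chi=1,T=1,p=0
L=1*4+1=5  i=1*4+0*2+0=4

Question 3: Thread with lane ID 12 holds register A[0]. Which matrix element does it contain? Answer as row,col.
3,0

12: grp=3,tig=0
[0] (3+0,0*2+0+0) = (3,0)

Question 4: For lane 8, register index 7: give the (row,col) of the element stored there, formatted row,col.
8: G=2,T=0
[7] (2+8,0*2+1+8) = (10,9)

10,9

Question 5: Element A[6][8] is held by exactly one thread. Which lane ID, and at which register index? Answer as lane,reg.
r=6->g=6,rb=0  c=8->cb=1,t=0,b0=0
L=6*4+0=24  i=1*4+0*2+0=4

24,4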